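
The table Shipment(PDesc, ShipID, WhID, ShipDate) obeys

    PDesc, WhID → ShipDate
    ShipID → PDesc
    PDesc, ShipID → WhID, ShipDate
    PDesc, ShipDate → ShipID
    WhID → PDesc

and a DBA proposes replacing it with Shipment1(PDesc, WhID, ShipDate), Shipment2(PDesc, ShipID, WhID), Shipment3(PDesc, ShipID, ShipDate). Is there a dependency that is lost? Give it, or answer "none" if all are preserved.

PDesc, WhID → ShipDate lies within Shipment1.
ShipID → PDesc lies within Shipment2.
PDesc, ShipID → WhID, ShipDate: restricted closure across fragments reaches WhID, ShipDate.
PDesc, ShipDate → ShipID lies within Shipment3.
WhID → PDesc lies within Shipment1.
Every dependency is enforceable on the fragments, so the decomposition is dependency-preserving.

none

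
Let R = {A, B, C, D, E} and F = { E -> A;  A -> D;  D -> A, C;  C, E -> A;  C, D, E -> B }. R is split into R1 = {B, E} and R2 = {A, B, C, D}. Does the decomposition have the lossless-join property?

No

Common attributes: R1 ∩ R2 = {B}.
No dependency enlarges {B}, so (B)⁺ = {B}.
The closure contains neither all of R1 = {B, E} nor all of R2 = {A, B, C, D}, so the common attributes are not a superkey of either fragment. The join is lossy.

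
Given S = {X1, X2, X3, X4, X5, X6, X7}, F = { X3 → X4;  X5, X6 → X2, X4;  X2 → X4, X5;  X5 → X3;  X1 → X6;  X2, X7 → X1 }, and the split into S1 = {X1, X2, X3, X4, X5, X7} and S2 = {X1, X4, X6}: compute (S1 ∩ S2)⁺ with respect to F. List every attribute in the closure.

S1 ∩ S2 = {X1, X4}.
X1 → X6 applies, adding X6
Closure: {X1, X4, X6}.

X1, X4, X6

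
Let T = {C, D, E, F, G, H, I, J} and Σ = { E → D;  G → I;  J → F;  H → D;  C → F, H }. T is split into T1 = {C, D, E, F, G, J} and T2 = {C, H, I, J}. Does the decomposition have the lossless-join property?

No

Common attributes: T1 ∩ T2 = {C, J}.
Closure of {C, J}: J → F applies, adding F; C → F, H applies, adding H; H → D applies, adding D. So (C, J)⁺ = {C, D, F, H, J}.
The closure contains neither all of T1 = {C, D, E, F, G, J} nor all of T2 = {C, H, I, J}, so the common attributes are not a superkey of either fragment. The join is lossy.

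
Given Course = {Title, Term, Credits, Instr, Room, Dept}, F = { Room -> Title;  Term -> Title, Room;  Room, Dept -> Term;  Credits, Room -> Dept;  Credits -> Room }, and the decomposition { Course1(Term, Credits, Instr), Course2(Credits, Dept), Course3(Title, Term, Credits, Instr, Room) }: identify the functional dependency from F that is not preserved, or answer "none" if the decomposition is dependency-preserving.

Room, Dept -> Term

Check Room, Dept → Term: no single fragment contains all of {Term, Room, Dept}, and the restricted closure of {Room, Dept} across the fragments never reaches {Term}.
Room → Title is preserved.
Term → Title, Room is preserved.
Credits, Room → Dept is preserved.
Credits → Room is preserved.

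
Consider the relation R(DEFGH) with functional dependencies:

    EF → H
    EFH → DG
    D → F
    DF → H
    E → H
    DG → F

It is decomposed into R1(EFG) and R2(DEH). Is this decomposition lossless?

No

Common attributes: R1 ∩ R2 = {E}.
Closure of {E}: E → H applies, adding H. So (E)⁺ = {EH}.
The closure contains neither all of R1 = {EFG} nor all of R2 = {DEH}, so the common attributes are not a superkey of either fragment. The join is lossy.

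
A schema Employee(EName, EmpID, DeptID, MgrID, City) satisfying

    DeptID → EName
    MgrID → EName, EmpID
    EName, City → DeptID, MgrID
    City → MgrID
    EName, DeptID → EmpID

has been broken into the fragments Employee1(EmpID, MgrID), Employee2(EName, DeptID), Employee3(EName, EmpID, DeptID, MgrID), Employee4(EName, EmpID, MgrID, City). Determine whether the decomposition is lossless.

No

Chase test. Columns are EName, EmpID, DeptID, MgrID, City; row i has aⱼ where attribute j ∈ Employeei, else bᵢⱼ.
Initial tableau (one row per fragment):
  row 1: b11 a2 b13 a4 b15
  row 2: a1 b22 a3 b24 b25
  row 3: a1 a2 a3 a4 b35
  row 4: a1 a2 b43 a4 a5
Rows 1 and 3 agree on MgrID; apply MgrID→EName, EmpID and equate their EName, EmpID entries.
Rows 2 and 3 agree on EName, DeptID; apply EName, DeptID→EmpID and equate their EmpID entries.
No row becomes fully distinguished — the join is lossy.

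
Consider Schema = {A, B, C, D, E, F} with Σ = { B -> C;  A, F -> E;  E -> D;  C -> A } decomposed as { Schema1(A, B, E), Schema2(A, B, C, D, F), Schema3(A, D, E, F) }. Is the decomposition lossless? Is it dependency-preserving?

Lossless test (chase): Rows 1 and 2 agree on B; apply B→C and equate their C entries. Rows 2 and 3 agree on A, F; apply A, F→E and equate their E entries. Rows 1 and 2 agree on E; apply E→D and equate their D entries. Row 2 is now all distinguished symbols — the join is lossless.
Dependency preservation: every FD's attributes lie within a single fragment, so each can be enforced locally — preserved.

lossless and dependency-preserving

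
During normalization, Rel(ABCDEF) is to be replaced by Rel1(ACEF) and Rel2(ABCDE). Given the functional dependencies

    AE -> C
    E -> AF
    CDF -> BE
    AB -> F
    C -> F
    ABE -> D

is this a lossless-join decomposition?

Common attributes: Rel1 ∩ Rel2 = {ACE}.
Closure of {ACE}: E → AF applies, adding F. So (ACE)⁺ = {ACEF}.
This closure contains every attribute of Rel1, so Rel1 ∩ Rel2 → Rel1. The join is lossless.

Yes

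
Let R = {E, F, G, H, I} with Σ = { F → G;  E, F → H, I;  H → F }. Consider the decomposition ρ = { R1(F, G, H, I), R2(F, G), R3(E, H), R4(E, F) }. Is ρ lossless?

No

Chase test. Columns are E, F, G, H, I; row i has aⱼ where attribute j ∈ Ri, else bᵢⱼ.
Initial tableau (one row per fragment):
  row 1: b11 a2 a3 a4 a5
  row 2: b21 a2 a3 b24 b25
  row 3: a1 b32 b33 a4 b35
  row 4: a1 a2 b43 b44 b45
Rows 1 and 4 agree on F; apply F→G and equate their G entries.
Rows 1 and 3 agree on H; apply H→F and equate their F entries.
Rows 1 and 3 agree on F; apply F→G and equate their G entries.
Rows 3 and 4 agree on E, F; apply E, F→H, I and equate their H, I entries.
No row becomes fully distinguished — the join is lossy.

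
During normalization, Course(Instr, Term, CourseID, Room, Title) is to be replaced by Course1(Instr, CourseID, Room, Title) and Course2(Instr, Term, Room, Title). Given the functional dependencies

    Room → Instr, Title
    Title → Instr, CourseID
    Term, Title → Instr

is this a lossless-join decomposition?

Yes

Common attributes: Course1 ∩ Course2 = {Instr, Room, Title}.
Closure of {Instr, Room, Title}: Title → Instr, CourseID applies, adding CourseID. So (Instr, Room, Title)⁺ = {Instr, CourseID, Room, Title}.
This closure contains every attribute of Course1, so Course1 ∩ Course2 → Course1. The join is lossless.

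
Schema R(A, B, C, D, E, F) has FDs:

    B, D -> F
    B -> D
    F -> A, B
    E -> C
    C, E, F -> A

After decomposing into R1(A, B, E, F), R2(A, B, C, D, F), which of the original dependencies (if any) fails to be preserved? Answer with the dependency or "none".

E -> C

Check E → C: no single fragment contains all of {C, E}, and the restricted closure of {E} across the fragments never reaches {C}.
B, D → F is preserved.
B → D is preserved.
F → A, B is preserved.
C, E, F → A is preserved.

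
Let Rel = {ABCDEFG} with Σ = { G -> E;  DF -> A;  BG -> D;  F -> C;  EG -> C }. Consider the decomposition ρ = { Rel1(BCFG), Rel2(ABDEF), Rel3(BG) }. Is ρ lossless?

Chase test. Columns are ABCDEFG; row i has aⱼ where attribute j ∈ Reli, else bᵢⱼ.
Initial tableau (one row per fragment):
  row 1: b11 a2 a3 b14 b15 a6 a7
  row 2: a1 a2 b23 a4 a5 a6 b27
  row 3: b31 a2 b33 b34 b35 b36 a7
Rows 1 and 3 agree on G; apply G→E and equate their E entries.
Rows 1 and 3 agree on BG; apply BG→D and equate their D entries.
Rows 1 and 2 agree on F; apply F→C and equate their C entries.
Rows 1 and 3 agree on EG; apply EG→C and equate their C entries.
No row becomes fully distinguished — the join is lossy.

No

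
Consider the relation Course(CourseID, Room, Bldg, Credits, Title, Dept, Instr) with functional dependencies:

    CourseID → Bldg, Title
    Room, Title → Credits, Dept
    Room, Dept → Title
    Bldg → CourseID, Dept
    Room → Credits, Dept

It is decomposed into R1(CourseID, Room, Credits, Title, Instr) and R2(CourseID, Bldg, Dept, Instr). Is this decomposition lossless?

Yes

Common attributes: R1 ∩ R2 = {CourseID, Instr}.
Closure of {CourseID, Instr}: CourseID → Bldg, Title applies, adding Bldg, Title; Bldg → CourseID, Dept applies, adding Dept. So (CourseID, Instr)⁺ = {CourseID, Bldg, Title, Dept, Instr}.
This closure contains every attribute of R2, so R1 ∩ R2 → R2. The join is lossless.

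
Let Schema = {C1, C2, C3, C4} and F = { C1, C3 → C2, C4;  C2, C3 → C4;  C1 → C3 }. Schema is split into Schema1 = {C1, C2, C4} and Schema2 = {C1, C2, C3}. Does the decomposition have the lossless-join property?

Common attributes: Schema1 ∩ Schema2 = {C1, C2}.
Closure of {C1, C2}: C1 → C3 applies, adding C3; C1, C3 → C2, C4 applies, adding C4. So (C1, C2)⁺ = {C1, C2, C3, C4}.
This closure contains every attribute of Schema1, so Schema1 ∩ Schema2 → Schema1. The join is lossless.

Yes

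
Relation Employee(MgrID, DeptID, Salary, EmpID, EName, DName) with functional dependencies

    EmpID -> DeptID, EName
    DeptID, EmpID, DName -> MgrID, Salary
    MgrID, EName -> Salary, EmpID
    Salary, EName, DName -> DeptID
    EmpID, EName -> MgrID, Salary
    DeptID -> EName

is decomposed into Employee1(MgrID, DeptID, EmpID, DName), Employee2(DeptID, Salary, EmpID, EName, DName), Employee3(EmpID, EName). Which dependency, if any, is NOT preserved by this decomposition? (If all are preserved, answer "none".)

Check MgrID, EName → Salary, EmpID: no single fragment contains all of {MgrID, Salary, EmpID, EName}, and the restricted closure of {MgrID, EName} across the fragments never reaches {Salary, EmpID}.
EmpID → DeptID, EName is preserved.
DeptID, EmpID, DName → MgrID, Salary is preserved.
Salary, EName, DName → DeptID is preserved.
EmpID, EName → MgrID, Salary is preserved.
DeptID → EName is preserved.

MgrID, EName -> Salary, EmpID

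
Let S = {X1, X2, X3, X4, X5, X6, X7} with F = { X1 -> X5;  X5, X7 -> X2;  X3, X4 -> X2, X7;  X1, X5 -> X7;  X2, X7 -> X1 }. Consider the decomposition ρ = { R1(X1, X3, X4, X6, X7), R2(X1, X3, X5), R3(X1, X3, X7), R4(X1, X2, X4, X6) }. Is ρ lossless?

Chase test. Columns are X1, X2, X3, X4, X5, X6, X7; row i has aⱼ where attribute j ∈ Ri, else bᵢⱼ.
Initial tableau (one row per fragment):
  row 1: a1 b12 a3 a4 b15 a6 a7
  row 2: a1 b22 a3 b24 a5 b26 b27
  row 3: a1 b32 a3 b34 b35 b36 a7
  row 4: a1 a2 b43 a4 b45 a6 b47
Rows 1 and 2 agree on X1; apply X1→X5 and equate their X5 entries.
Rows 1 and 3 agree on X1; apply X1→X5 and equate their X5 entries.
Rows 1 and 4 agree on X1; apply X1→X5 and equate their X5 entries.
Rows 1 and 3 agree on X5, X7; apply X5, X7→X2 and equate their X2 entries.
Rows 1 and 2 agree on X1, X5; apply X1, X5→X7 and equate their X7 entries.
Rows 1 and 4 agree on X1, X5; apply X1, X5→X7 and equate their X7 entries.
Rows 1 and 2 agree on X5, X7; apply X5, X7→X2 and equate their X2 entries.
Rows 1 and 4 agree on X5, X7; apply X5, X7→X2 and equate their X2 entries.
Row 1 is now all distinguished symbols — the join is lossless.

Yes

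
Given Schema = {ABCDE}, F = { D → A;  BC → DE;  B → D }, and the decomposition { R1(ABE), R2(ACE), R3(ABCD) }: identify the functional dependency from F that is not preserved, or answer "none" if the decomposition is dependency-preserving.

BC → DE

Check BC → DE: no single fragment contains all of {BCDE}, and the restricted closure of {BC} across the fragments never reaches {DE}.
D → A is preserved.
B → D is preserved.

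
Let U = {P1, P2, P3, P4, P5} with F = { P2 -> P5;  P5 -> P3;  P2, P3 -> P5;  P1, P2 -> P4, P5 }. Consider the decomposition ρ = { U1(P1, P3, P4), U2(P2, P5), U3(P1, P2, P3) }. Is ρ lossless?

No

Chase test. Columns are P1, P2, P3, P4, P5; row i has aⱼ where attribute j ∈ Ui, else bᵢⱼ.
Initial tableau (one row per fragment):
  row 1: a1 b12 a3 a4 b15
  row 2: b21 a2 b23 b24 a5
  row 3: a1 a2 a3 b34 b35
Rows 2 and 3 agree on P2; apply P2→P5 and equate their P5 entries.
Rows 2 and 3 agree on P5; apply P5→P3 and equate their P3 entries.
No row becomes fully distinguished — the join is lossy.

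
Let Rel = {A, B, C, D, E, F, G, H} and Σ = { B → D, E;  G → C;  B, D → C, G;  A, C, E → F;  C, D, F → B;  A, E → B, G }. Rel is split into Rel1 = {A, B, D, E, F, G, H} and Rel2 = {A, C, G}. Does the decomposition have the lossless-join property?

Yes

Common attributes: Rel1 ∩ Rel2 = {A, G}.
Closure of {A, G}: G → C applies, adding C. So (A, G)⁺ = {A, C, G}.
This closure contains every attribute of Rel2, so Rel1 ∩ Rel2 → Rel2. The join is lossless.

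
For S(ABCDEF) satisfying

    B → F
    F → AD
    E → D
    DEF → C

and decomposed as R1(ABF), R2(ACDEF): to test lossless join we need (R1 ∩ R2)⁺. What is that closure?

R1 ∩ R2 = {AF}.
F → AD applies, adding D
Closure: {ADF}.

ADF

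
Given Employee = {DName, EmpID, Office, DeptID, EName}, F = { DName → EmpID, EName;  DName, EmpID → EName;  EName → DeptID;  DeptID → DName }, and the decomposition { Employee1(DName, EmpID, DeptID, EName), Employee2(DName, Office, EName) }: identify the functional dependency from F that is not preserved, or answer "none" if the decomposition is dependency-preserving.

none

DName → EmpID, EName lies within Employee1.
DName, EmpID → EName lies within Employee1.
EName → DeptID lies within Employee1.
DeptID → DName lies within Employee1.
Every dependency is enforceable on the fragments, so the decomposition is dependency-preserving.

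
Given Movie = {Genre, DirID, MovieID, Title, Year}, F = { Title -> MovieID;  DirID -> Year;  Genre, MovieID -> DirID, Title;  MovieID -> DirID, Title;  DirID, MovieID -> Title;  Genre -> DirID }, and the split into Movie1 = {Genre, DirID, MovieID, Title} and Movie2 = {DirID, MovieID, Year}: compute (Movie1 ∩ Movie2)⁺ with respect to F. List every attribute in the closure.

Movie1 ∩ Movie2 = {DirID, MovieID}.
DirID → Year applies, adding Year
MovieID → DirID, Title applies, adding Title
Closure: {DirID, MovieID, Title, Year}.

DirID, MovieID, Title, Year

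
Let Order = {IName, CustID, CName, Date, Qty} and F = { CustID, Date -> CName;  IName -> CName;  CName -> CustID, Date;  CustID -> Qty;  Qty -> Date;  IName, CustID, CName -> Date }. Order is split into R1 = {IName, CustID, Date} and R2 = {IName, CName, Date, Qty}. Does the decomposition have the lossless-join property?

Common attributes: R1 ∩ R2 = {IName, Date}.
Closure of {IName, Date}: IName → CName applies, adding CName; CName → CustID, Date applies, adding CustID; CustID → Qty applies, adding Qty. So (IName, Date)⁺ = {IName, CustID, CName, Date, Qty}.
This closure contains every attribute of R1, so R1 ∩ R2 → R1. The join is lossless.

Yes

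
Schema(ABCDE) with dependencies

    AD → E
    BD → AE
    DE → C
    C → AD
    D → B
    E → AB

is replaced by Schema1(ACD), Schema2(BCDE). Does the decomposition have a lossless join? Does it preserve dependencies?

lossless but not dependency-preserving

Lossless test: (CD)⁺ = {ABCDE}, which contains all of one fragment — lossless.
Dependency preservation: the restricted closure of {E} across the fragments never reaches {AB}, so E → AB cannot be enforced without a join — not preserved.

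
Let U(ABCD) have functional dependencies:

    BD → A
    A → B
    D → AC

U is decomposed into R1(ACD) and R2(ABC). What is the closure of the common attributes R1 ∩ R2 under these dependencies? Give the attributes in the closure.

R1 ∩ R2 = {AC}.
A → B applies, adding B
Closure: {ABC}.

ABC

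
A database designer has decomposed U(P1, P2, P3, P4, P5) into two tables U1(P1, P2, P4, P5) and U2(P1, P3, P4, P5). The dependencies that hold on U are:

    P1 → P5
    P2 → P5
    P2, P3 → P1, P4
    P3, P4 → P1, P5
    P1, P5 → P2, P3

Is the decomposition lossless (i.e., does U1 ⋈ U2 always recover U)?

Yes

Common attributes: U1 ∩ U2 = {P1, P4, P5}.
Closure of {P1, P4, P5}: P1, P5 → P2, P3 applies, adding P2, P3. So (P1, P4, P5)⁺ = {P1, P2, P3, P4, P5}.
This closure contains every attribute of U1, so U1 ∩ U2 → U1. The join is lossless.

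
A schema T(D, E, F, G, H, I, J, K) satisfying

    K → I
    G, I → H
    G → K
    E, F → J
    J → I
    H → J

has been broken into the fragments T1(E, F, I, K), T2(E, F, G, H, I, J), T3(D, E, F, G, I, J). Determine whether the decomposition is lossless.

No

Chase test. Columns are D, E, F, G, H, I, J, K; row i has aⱼ where attribute j ∈ Ti, else bᵢⱼ.
Initial tableau (one row per fragment):
  row 1: b11 a2 a3 b14 b15 a6 b17 a8
  row 2: b21 a2 a3 a4 a5 a6 a7 b28
  row 3: a1 a2 a3 a4 b35 a6 a7 b38
Rows 2 and 3 agree on G, I; apply G, I→H and equate their H entries.
Rows 2 and 3 agree on G; apply G→K and equate their K entries.
Rows 1 and 2 agree on E, F; apply E, F→J and equate their J entries.
No row becomes fully distinguished — the join is lossy.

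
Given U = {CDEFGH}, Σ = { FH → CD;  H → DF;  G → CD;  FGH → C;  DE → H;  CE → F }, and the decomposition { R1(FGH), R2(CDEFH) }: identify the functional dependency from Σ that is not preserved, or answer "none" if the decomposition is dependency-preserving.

G → CD

Check G → CD: no single fragment contains all of {CDG}, and the restricted closure of {G} across the fragments never reaches {CD}.
FH → CD is preserved.
H → DF is preserved.
FGH → C is preserved.
DE → H is preserved.
CE → F is preserved.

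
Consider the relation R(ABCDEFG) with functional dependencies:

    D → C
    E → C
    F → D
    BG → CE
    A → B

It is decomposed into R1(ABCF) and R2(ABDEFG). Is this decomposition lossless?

Common attributes: R1 ∩ R2 = {ABF}.
Closure of {ABF}: F → D applies, adding D; D → C applies, adding C. So (ABF)⁺ = {ABCDF}.
This closure contains every attribute of R1, so R1 ∩ R2 → R1. The join is lossless.

Yes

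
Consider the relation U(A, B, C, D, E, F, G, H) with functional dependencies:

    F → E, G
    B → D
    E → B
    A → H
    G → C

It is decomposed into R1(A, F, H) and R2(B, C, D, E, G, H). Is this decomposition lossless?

Common attributes: R1 ∩ R2 = {H}.
No dependency enlarges {H}, so (H)⁺ = {H}.
The closure contains neither all of R1 = {A, F, H} nor all of R2 = {B, C, D, E, G, H}, so the common attributes are not a superkey of either fragment. The join is lossy.

No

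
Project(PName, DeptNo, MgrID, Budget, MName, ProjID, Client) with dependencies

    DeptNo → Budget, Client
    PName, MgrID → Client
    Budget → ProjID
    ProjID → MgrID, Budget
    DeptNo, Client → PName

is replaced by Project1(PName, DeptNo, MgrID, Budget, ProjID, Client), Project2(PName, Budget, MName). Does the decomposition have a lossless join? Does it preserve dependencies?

Lossless test: (PName, Budget)⁺ = {PName, MgrID, Budget, ProjID, Client}, which is a superkey of neither fragment — lossy.
Dependency preservation: every FD's attributes lie within a single fragment, so each can be enforced locally — preserved.

lossy but dependency-preserving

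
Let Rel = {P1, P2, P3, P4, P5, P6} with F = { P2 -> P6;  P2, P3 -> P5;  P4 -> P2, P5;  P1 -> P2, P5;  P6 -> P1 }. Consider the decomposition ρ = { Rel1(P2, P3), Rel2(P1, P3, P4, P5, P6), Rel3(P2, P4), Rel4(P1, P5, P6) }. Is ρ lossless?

Chase test. Columns are P1, P2, P3, P4, P5, P6; row i has aⱼ where attribute j ∈ Reli, else bᵢⱼ.
Initial tableau (one row per fragment):
  row 1: b11 a2 a3 b14 b15 b16
  row 2: a1 b22 a3 a4 a5 a6
  row 3: b31 a2 b33 a4 b35 b36
  row 4: a1 b42 b43 b44 a5 a6
Rows 1 and 3 agree on P2; apply P2→P6 and equate their P6 entries.
Rows 2 and 3 agree on P4; apply P4→P2, P5 and equate their P2, P5 entries.
Rows 2 and 4 agree on P1; apply P1→P2, P5 and equate their P2, P5 entries.
Rows 1 and 3 agree on P6; apply P6→P1 and equate their P1 entries.
Rows 1 and 2 agree on P2; apply P2→P6 and equate their P6 entries.
Rows 1 and 2 agree on P2, P3; apply P2, P3→P5 and equate their P5 entries.
Rows 1 and 2 agree on P6; apply P6→P1 and equate their P1 entries.
Row 2 is now all distinguished symbols — the join is lossless.

Yes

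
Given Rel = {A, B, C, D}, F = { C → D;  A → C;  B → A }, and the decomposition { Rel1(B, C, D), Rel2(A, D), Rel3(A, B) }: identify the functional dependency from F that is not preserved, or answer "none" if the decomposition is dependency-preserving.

Check A → C: no single fragment contains all of {A, C}, and the restricted closure of {A} across the fragments never reaches {C}.
C → D is preserved.
B → A is preserved.

A → C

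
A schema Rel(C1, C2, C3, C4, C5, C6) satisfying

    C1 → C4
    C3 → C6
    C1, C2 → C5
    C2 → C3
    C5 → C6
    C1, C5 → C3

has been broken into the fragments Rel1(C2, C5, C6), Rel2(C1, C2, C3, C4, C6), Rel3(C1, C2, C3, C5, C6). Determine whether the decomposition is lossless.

Chase test. Columns are C1, C2, C3, C4, C5, C6; row i has aⱼ where attribute j ∈ Reli, else bᵢⱼ.
Initial tableau (one row per fragment):
  row 1: b11 a2 b13 b14 a5 a6
  row 2: a1 a2 a3 a4 b25 a6
  row 3: a1 a2 a3 b34 a5 a6
Rows 2 and 3 agree on C1; apply C1→C4 and equate their C4 entries.
Rows 2 and 3 agree on C1, C2; apply C1, C2→C5 and equate their C5 entries.
Rows 1 and 2 agree on C2; apply C2→C3 and equate their C3 entries.
Row 2 is now all distinguished symbols — the join is lossless.

Yes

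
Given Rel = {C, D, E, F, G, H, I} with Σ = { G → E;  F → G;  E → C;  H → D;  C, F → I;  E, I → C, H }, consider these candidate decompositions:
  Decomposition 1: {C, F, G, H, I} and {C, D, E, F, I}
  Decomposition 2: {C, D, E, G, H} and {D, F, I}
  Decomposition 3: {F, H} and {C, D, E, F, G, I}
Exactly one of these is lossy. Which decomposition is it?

Decomposition 2

Decomposition 1: common = {C, F, I}, closure = {C, D, E, F, G, H, I} → lossless.
Decomposition 2: common = {D}, closure = {D} → lossy.
Decomposition 3: common = {F}, closure = {C, D, E, F, G, H, I} → lossless.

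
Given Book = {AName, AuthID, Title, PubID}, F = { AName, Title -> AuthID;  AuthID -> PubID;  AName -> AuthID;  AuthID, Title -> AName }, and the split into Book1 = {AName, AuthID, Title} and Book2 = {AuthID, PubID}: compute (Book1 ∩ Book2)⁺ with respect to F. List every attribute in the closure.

Book1 ∩ Book2 = {AuthID}.
AuthID → PubID applies, adding PubID
Closure: {AuthID, PubID}.

AuthID, PubID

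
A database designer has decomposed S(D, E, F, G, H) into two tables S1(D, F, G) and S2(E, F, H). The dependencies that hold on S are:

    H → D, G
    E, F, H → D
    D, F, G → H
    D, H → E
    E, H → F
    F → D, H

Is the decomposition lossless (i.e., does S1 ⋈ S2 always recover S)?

Yes

Common attributes: S1 ∩ S2 = {F}.
Closure of {F}: F → D, H applies, adding D, H; H → D, G applies, adding G; D, H → E applies, adding E. So (F)⁺ = {D, E, F, G, H}.
This closure contains every attribute of S1, so S1 ∩ S2 → S1. The join is lossless.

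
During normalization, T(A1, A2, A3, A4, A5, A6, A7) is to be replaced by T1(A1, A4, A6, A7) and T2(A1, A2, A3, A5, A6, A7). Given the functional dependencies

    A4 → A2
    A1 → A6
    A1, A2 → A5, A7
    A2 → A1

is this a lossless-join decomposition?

No

Common attributes: T1 ∩ T2 = {A1, A6, A7}.
No dependency enlarges {A1, A6, A7}, so (A1, A6, A7)⁺ = {A1, A6, A7}.
The closure contains neither all of T1 = {A1, A4, A6, A7} nor all of T2 = {A1, A2, A3, A5, A6, A7}, so the common attributes are not a superkey of either fragment. The join is lossy.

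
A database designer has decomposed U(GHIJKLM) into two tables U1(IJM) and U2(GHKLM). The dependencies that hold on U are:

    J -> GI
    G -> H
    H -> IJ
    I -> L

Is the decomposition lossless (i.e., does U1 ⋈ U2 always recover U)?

No

Common attributes: U1 ∩ U2 = {M}.
No dependency enlarges {M}, so (M)⁺ = {M}.
The closure contains neither all of U1 = {IJM} nor all of U2 = {GHKLM}, so the common attributes are not a superkey of either fragment. The join is lossy.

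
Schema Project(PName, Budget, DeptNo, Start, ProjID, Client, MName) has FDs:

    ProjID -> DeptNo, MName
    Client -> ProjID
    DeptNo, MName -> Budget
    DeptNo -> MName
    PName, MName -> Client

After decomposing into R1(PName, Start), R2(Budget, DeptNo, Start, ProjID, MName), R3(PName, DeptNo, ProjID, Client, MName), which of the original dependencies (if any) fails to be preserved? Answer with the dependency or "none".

none

ProjID → DeptNo, MName lies within R2.
Client → ProjID lies within R3.
DeptNo, MName → Budget lies within R2.
DeptNo → MName lies within R2.
PName, MName → Client lies within R3.
Every dependency is enforceable on the fragments, so the decomposition is dependency-preserving.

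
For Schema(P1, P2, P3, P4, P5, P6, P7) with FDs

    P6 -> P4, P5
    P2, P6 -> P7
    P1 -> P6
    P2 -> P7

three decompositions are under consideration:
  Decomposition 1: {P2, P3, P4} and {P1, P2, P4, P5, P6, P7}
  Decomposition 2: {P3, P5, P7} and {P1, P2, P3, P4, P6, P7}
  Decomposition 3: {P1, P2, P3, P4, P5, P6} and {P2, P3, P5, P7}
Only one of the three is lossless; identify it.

Decomposition 3

Decomposition 1: common = {P2, P4}, closure = {P2, P4, P7} → lossy.
Decomposition 2: common = {P3, P7}, closure = {P3, P7} → lossy.
Decomposition 3: common = {P2, P3, P5}, closure = {P2, P3, P5, P7} → lossless.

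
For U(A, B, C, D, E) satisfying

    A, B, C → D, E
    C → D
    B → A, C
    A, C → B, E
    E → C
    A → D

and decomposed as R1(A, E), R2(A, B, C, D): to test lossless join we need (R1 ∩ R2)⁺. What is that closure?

R1 ∩ R2 = {A}.
A → D applies, adding D
Closure: {A, D}.

A, D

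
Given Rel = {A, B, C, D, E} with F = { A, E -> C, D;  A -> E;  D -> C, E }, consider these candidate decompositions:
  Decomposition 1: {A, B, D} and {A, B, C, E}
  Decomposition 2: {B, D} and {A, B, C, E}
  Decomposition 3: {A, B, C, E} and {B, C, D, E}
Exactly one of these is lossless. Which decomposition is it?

Decomposition 1

Decomposition 1: common = {A, B}, closure = {A, B, C, D, E} → lossless.
Decomposition 2: common = {B}, closure = {B} → lossy.
Decomposition 3: common = {B, C, E}, closure = {B, C, E} → lossy.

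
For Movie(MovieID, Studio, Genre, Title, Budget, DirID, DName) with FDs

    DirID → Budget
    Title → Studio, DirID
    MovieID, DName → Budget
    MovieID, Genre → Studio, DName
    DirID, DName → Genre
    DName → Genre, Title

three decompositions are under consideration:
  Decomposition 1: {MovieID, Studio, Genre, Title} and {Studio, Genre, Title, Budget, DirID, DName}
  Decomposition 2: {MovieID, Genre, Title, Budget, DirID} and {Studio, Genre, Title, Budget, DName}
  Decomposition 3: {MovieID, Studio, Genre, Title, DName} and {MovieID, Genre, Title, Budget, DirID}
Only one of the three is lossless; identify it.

Decomposition 3

Decomposition 1: common = {Studio, Genre, Title}, closure = {Studio, Genre, Title, Budget, DirID} → lossy.
Decomposition 2: common = {Genre, Title, Budget}, closure = {Studio, Genre, Title, Budget, DirID} → lossy.
Decomposition 3: common = {MovieID, Genre, Title}, closure = {MovieID, Studio, Genre, Title, Budget, DirID, DName} → lossless.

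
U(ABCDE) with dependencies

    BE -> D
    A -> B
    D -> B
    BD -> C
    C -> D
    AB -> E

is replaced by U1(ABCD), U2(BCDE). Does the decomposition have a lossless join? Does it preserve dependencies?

Lossless test: (BCD)⁺ = {BCD}, which is a superkey of neither fragment — lossy.
Dependency preservation: the restricted closure of {AB} across the fragments never reaches {E}, so AB → E cannot be enforced without a join — not preserved.

lossy and not dependency-preserving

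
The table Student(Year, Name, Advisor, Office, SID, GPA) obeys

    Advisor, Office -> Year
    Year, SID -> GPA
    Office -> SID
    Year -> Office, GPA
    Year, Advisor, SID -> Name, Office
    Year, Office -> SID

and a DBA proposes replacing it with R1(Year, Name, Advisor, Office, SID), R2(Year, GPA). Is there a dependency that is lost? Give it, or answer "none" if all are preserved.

none

Advisor, Office → Year lies within R1.
Year, SID → GPA: restricted closure across fragments reaches GPA.
Office → SID lies within R1.
Year → Office, GPA: restricted closure across fragments reaches Office, GPA.
Year, Advisor, SID → Name, Office lies within R1.
Year, Office → SID lies within R1.
Every dependency is enforceable on the fragments, so the decomposition is dependency-preserving.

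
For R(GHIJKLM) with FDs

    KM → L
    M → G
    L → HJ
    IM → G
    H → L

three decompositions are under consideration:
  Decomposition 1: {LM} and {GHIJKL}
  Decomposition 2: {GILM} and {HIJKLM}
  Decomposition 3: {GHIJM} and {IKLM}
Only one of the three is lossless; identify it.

Decomposition 1: common = {L}, closure = {HJL} → lossy.
Decomposition 2: common = {ILM}, closure = {GHIJLM} → lossless.
Decomposition 3: common = {IM}, closure = {GIM} → lossy.

Decomposition 2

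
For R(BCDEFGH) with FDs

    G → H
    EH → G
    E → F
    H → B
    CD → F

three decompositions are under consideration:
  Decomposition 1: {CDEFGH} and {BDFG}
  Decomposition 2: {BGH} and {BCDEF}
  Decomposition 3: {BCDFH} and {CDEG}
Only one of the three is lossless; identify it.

Decomposition 1

Decomposition 1: common = {DFG}, closure = {BDFGH} → lossless.
Decomposition 2: common = {B}, closure = {B} → lossy.
Decomposition 3: common = {CD}, closure = {CDF} → lossy.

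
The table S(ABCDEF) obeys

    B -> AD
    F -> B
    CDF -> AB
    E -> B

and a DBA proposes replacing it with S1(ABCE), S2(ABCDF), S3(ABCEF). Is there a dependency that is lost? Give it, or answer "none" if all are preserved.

B → AD lies within S2.
F → B lies within S2.
CDF → AB lies within S2.
E → B lies within S1.
Every dependency is enforceable on the fragments, so the decomposition is dependency-preserving.

none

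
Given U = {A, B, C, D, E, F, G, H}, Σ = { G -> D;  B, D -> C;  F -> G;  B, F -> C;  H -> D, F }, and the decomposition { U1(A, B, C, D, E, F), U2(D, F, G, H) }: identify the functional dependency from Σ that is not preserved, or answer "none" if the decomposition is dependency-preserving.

none

G → D lies within U2.
B, D → C lies within U1.
F → G lies within U2.
B, F → C lies within U1.
H → D, F lies within U2.
Every dependency is enforceable on the fragments, so the decomposition is dependency-preserving.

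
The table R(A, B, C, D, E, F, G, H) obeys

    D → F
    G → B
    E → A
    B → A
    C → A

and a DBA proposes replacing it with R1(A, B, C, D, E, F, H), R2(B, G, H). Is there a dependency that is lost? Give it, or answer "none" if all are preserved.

D → F lies within R1.
G → B lies within R2.
E → A lies within R1.
B → A lies within R1.
C → A lies within R1.
Every dependency is enforceable on the fragments, so the decomposition is dependency-preserving.

none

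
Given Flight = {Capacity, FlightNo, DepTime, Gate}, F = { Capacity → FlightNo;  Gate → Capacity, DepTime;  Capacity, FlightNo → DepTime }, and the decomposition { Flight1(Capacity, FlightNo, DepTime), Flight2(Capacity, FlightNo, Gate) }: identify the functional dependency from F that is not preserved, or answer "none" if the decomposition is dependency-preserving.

Capacity → FlightNo lies within Flight1.
Gate → Capacity, DepTime: restricted closure across fragments reaches Capacity, DepTime.
Capacity, FlightNo → DepTime lies within Flight1.
Every dependency is enforceable on the fragments, so the decomposition is dependency-preserving.

none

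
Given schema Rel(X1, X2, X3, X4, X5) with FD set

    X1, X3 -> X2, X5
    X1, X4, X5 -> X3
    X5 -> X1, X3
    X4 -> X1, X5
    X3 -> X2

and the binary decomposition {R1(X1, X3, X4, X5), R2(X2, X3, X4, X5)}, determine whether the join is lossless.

Yes

Common attributes: R1 ∩ R2 = {X3, X4, X5}.
Closure of {X3, X4, X5}: X5 → X1, X3 applies, adding X1; X3 → X2 applies, adding X2. So (X3, X4, X5)⁺ = {X1, X2, X3, X4, X5}.
This closure contains every attribute of R1, so R1 ∩ R2 → R1. The join is lossless.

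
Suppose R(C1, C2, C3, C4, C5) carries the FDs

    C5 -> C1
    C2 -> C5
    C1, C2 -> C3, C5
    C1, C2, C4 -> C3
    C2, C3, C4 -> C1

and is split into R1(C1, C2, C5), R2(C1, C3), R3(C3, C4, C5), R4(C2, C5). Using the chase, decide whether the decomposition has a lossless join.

Chase test. Columns are C1, C2, C3, C4, C5; row i has aⱼ where attribute j ∈ Ri, else bᵢⱼ.
Initial tableau (one row per fragment):
  row 1: a1 a2 b13 b14 a5
  row 2: a1 b22 a3 b24 b25
  row 3: b31 b32 a3 a4 a5
  row 4: b41 a2 b43 b44 a5
Rows 1 and 3 agree on C5; apply C5→C1 and equate their C1 entries.
Rows 1 and 4 agree on C5; apply C5→C1 and equate their C1 entries.
Rows 1 and 4 agree on C1, C2; apply C1, C2→C3, C5 and equate their C3, C5 entries.
No row becomes fully distinguished — the join is lossy.

No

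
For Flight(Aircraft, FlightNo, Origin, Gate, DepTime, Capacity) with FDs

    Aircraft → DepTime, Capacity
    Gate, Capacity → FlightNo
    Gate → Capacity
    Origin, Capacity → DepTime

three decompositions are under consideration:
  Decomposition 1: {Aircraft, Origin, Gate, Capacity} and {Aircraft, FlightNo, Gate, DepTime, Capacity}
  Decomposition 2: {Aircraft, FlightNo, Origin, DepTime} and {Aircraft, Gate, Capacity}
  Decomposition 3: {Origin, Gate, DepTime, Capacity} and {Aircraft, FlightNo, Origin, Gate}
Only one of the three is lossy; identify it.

Decomposition 1: common = {Aircraft, Gate, Capacity}, closure = {Aircraft, FlightNo, Gate, DepTime, Capacity} → lossless.
Decomposition 2: common = {Aircraft}, closure = {Aircraft, DepTime, Capacity} → lossy.
Decomposition 3: common = {Origin, Gate}, closure = {FlightNo, Origin, Gate, DepTime, Capacity} → lossless.

Decomposition 2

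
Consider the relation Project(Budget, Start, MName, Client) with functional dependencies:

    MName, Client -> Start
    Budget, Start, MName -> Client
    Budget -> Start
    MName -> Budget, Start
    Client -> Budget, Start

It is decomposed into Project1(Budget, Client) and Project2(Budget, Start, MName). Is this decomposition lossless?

Common attributes: Project1 ∩ Project2 = {Budget}.
Closure of {Budget}: Budget → Start applies, adding Start. So (Budget)⁺ = {Budget, Start}.
The closure contains neither all of Project1 = {Budget, Client} nor all of Project2 = {Budget, Start, MName}, so the common attributes are not a superkey of either fragment. The join is lossy.

No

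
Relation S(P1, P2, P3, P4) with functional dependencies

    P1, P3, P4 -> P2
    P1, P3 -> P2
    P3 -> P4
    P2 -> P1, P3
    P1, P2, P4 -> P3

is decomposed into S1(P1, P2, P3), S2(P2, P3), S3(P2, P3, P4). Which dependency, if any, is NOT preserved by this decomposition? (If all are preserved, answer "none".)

P1, P3, P4 → P2: restricted closure across fragments reaches P2.
P1, P3 → P2 lies within S1.
P3 → P4 lies within S3.
P2 → P1, P3 lies within S1.
P1, P2, P4 → P3: restricted closure across fragments reaches P3.
Every dependency is enforceable on the fragments, so the decomposition is dependency-preserving.

none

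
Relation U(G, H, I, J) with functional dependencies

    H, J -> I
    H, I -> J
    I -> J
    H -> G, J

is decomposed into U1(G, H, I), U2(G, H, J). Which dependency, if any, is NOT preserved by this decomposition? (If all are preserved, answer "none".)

I -> J

Check I → J: no single fragment contains all of {I, J}, and the restricted closure of {I} across the fragments never reaches {J}.
H, J → I is preserved.
H, I → J is preserved.
H → G, J is preserved.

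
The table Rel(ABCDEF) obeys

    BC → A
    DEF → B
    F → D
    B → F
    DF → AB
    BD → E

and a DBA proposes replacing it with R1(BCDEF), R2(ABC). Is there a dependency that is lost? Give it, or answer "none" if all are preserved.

none

BC → A lies within R2.
DEF → B lies within R1.
F → D lies within R1.
B → F lies within R1.
DF → AB: restricted closure across fragments reaches AB.
BD → E lies within R1.
Every dependency is enforceable on the fragments, so the decomposition is dependency-preserving.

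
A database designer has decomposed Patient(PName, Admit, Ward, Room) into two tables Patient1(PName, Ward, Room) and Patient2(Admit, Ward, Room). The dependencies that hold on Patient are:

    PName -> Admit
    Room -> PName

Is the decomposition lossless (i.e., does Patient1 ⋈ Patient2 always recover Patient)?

Yes

Common attributes: Patient1 ∩ Patient2 = {Ward, Room}.
Closure of {Ward, Room}: Room → PName applies, adding PName; PName → Admit applies, adding Admit. So (Ward, Room)⁺ = {PName, Admit, Ward, Room}.
This closure contains every attribute of Patient1, so Patient1 ∩ Patient2 → Patient1. The join is lossless.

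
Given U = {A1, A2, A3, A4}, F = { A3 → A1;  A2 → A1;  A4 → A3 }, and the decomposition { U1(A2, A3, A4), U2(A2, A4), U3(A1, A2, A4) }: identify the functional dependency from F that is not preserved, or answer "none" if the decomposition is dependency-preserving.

A3 → A1

Check A3 → A1: no single fragment contains all of {A1, A3}, and the restricted closure of {A3} across the fragments never reaches {A1}.
A2 → A1 is preserved.
A4 → A3 is preserved.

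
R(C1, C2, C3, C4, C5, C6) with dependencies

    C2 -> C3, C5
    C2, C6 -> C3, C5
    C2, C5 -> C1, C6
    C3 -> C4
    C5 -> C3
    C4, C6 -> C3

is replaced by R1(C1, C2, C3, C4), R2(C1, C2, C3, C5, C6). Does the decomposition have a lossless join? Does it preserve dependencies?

Lossless test: (C1, C2, C3)⁺ = {C1, C2, C3, C4, C5, C6}, which contains all of one fragment — lossless.
Dependency preservation: the restricted closure of {C4, C6} across the fragments never reaches {C3}, so C4, C6 → C3 cannot be enforced without a join — not preserved.

lossless but not dependency-preserving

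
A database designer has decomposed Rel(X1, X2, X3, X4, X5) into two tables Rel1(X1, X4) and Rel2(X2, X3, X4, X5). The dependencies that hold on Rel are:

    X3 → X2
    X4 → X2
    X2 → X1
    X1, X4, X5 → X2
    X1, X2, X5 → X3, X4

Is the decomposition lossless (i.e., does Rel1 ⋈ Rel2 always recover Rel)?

Common attributes: Rel1 ∩ Rel2 = {X4}.
Closure of {X4}: X4 → X2 applies, adding X2; X2 → X1 applies, adding X1. So (X4)⁺ = {X1, X2, X4}.
This closure contains every attribute of Rel1, so Rel1 ∩ Rel2 → Rel1. The join is lossless.

Yes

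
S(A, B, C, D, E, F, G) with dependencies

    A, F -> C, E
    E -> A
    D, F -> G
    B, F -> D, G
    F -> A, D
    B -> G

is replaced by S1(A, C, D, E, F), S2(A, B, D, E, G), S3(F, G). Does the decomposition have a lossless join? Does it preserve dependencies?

Lossless test (chase): Rows 1 and 3 agree on F; apply F→A, D and equate their A, D entries. Rows 1 and 3 agree on A, F; apply A, F→C, E and equate their C, E entries. Rows 1 and 3 agree on D, F; apply D, F→G and equate their G entries. No row becomes fully distinguished — the join is lossy.
Dependency preservation: D, F → G; B, F → D, G are not contained in any single fragment, but the restricted closure of each left-hand side across the fragments still reaches the right-hand side; the remaining FDs each lie inside some fragment. All dependencies are preserved.

lossy but dependency-preserving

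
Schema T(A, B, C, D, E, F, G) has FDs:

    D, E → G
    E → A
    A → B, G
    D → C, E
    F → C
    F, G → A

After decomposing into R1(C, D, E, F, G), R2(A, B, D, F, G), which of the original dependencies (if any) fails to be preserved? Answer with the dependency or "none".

Check E → A: no single fragment contains all of {A, E}, and the restricted closure of {E} across the fragments never reaches {A}.
D, E → G is preserved.
A → B, G is preserved.
D → C, E is preserved.
F → C is preserved.
F, G → A is preserved.

E → A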